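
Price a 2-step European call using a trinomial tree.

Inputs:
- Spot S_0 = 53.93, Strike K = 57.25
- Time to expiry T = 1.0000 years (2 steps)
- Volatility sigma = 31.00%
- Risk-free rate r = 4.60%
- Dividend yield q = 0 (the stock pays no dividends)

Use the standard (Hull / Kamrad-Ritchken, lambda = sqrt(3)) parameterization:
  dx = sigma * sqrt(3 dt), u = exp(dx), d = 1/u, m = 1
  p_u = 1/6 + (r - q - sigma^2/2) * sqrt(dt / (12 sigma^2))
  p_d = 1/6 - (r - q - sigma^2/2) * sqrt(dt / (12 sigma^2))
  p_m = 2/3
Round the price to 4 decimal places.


dt = T/N = 0.500000; dx = sigma*sqrt(3*dt) = 0.379671
u = exp(dx) = 1.461803; d = 1/u = 0.684086
p_u = 0.165317, p_m = 0.666667, p_d = 0.168017
Discount per step: exp(-r*dt) = 0.977262
Stock lattice S(k, j) with j the centered position index:
  k=0: S(0,+0) = 53.9300
  k=1: S(1,-1) = 36.8928; S(1,+0) = 53.9300; S(1,+1) = 78.8351
  k=2: S(2,-2) = 25.2379; S(2,-1) = 36.8928; S(2,+0) = 53.9300; S(2,+1) = 78.8351; S(2,+2) = 115.2414
Terminal payoffs V(N, j) = max(S_T - K, 0):
  V(2,-2) = 0.000000; V(2,-1) = 0.000000; V(2,+0) = 0.000000; V(2,+1) = 21.585060; V(2,+2) = 57.991362
Backward induction: V(k, j) = exp(-r*dt) * [p_u * V(k+1, j+1) + p_m * V(k+1, j) + p_d * V(k+1, j-1)]
  V(1,-1) = exp(-r*dt) * [p_u*0.000000 + p_m*0.000000 + p_d*0.000000] = 0.000000
  V(1,+0) = exp(-r*dt) * [p_u*21.585060 + p_m*0.000000 + p_d*0.000000] = 3.487237
  V(1,+1) = exp(-r*dt) * [p_u*57.991362 + p_m*21.585060 + p_d*0.000000] = 23.431810
  V(0,+0) = exp(-r*dt) * [p_u*23.431810 + p_m*3.487237 + p_d*0.000000] = 6.057559

Answer: Price = V(0,0) = 6.0576


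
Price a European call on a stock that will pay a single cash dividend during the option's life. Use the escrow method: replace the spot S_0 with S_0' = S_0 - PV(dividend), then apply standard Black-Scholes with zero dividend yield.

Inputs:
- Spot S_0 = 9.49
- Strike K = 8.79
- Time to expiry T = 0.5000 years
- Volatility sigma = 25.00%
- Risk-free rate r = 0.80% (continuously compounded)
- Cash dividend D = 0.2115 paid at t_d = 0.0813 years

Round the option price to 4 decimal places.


Answer: Price = 0.9308

Derivation:
PV(D) = D * exp(-r * t_d) = 0.2115 * 0.99934981 = 0.21136249
S_0' = S_0 - PV(D) = 9.4900 - 0.21136249 = 9.27863751
d1 = (ln(S_0'/K) + (r + sigma^2/2)*T) / (sigma*sqrt(T)) = 0.41705161
d2 = d1 - sigma*sqrt(T) = 0.24027491
exp(-rT) = 0.99600799
N(d1) = 0.66167967; N(d2) = 0.59494143
C = S_0' * N(d1) - K * exp(-rT) * N(d2) = 9.27863751 * 0.66167967 - 8.7900 * 0.99600799 * 0.59494143 = 0.9308


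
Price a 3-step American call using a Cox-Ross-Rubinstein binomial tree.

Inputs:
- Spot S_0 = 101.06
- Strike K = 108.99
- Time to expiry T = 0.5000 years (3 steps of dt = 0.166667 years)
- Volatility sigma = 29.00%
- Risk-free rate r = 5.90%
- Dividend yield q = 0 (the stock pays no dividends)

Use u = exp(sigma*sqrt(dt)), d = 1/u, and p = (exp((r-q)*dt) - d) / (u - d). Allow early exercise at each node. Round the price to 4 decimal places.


dt = T/N = 0.166667
u = exp(sigma*sqrt(dt)) = 1.125685; d = 1/u = 0.888348
p = (exp((r-q)*dt) - d) / (u - d) = 0.512073
Discount per step: exp(-r*dt) = 0.990215
Stock lattice S(k, i) with i counting down-moves:
  k=0: S(0,0) = 101.0600
  k=1: S(1,0) = 113.7618; S(1,1) = 89.7764
  k=2: S(2,0) = 128.0599; S(2,1) = 101.0600; S(2,2) = 79.7527
  k=3: S(3,0) = 144.1552; S(3,1) = 113.7618; S(3,2) = 89.7764; S(3,3) = 70.8481
Terminal payoffs V(N, i) = max(S_T - K, 0):
  V(3,0) = 35.165188; V(3,1) = 4.771756; V(3,2) = 0.000000; V(3,3) = 0.000000
Backward induction: V(k, i) = exp(-r*dt) * [p * V(k+1, i) + (1-p) * V(k+1, i+1)]; then take max(V_cont, immediate exercise) for American.
  V(2,0) = exp(-r*dt) * [p*35.165188 + (1-p)*4.771756] = 20.136419; exercise = 19.069937; V(2,0) = max -> 20.136419
  V(2,1) = exp(-r*dt) * [p*4.771756 + (1-p)*0.000000] = 2.419576; exercise = 0.000000; V(2,1) = max -> 2.419576
  V(2,2) = exp(-r*dt) * [p*0.000000 + (1-p)*0.000000] = 0.000000; exercise = 0.000000; V(2,2) = max -> 0.000000
  V(1,0) = exp(-r*dt) * [p*20.136419 + (1-p)*2.419576] = 11.379439; exercise = 4.771756; V(1,0) = max -> 11.379439
  V(1,1) = exp(-r*dt) * [p*2.419576 + (1-p)*0.000000] = 1.226875; exercise = 0.000000; V(1,1) = max -> 1.226875
  V(0,0) = exp(-r*dt) * [p*11.379439 + (1-p)*1.226875] = 6.362850; exercise = 0.000000; V(0,0) = max -> 6.362850

Answer: Price = V(0,0) = 6.3628


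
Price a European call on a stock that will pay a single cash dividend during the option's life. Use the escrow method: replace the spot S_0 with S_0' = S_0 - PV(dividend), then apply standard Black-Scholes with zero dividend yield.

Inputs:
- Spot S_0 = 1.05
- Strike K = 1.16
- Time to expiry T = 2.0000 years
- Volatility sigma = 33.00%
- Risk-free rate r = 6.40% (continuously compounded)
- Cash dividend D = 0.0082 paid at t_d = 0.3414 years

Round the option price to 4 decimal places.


PV(D) = D * exp(-r * t_d) = 0.0082 * 0.97838737 = 0.00802278
S_0' = S_0 - PV(D) = 1.0500 - 0.00802278 = 1.04197722
d1 = (ln(S_0'/K) + (r + sigma^2/2)*T) / (sigma*sqrt(T)) = 0.27770029
d2 = d1 - sigma*sqrt(T) = -0.18899019
exp(-rT) = 0.87985338
N(d1) = 0.60937878; N(d2) = 0.42505025
C = S_0' * N(d1) - K * exp(-rT) * N(d2) = 1.04197722 * 0.60937878 - 1.1600 * 0.87985338 * 0.42505025 = 0.2011

Answer: Price = 0.2011


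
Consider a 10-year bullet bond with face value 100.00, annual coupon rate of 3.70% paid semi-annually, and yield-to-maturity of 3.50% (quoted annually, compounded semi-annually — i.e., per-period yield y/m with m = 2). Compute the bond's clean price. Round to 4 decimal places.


Answer: Price = 101.6753

Derivation:
Coupon per period c = face * coupon_rate / m = 1.850000
Periods per year m = 2; per-period yield y/m = 0.017500
Number of cashflows N = 20
Cashflows (t years, CF_t, discount factor 1/(1+y/m)^(m*t), PV):
  t = 0.5000: CF_t = 1.850000, DF = 0.982801, PV = 1.818182
  t = 1.0000: CF_t = 1.850000, DF = 0.965898, PV = 1.786911
  t = 1.5000: CF_t = 1.850000, DF = 0.949285, PV = 1.756178
  t = 2.0000: CF_t = 1.850000, DF = 0.932959, PV = 1.725973
  t = 2.5000: CF_t = 1.850000, DF = 0.916913, PV = 1.696288
  t = 3.0000: CF_t = 1.850000, DF = 0.901143, PV = 1.667114
  t = 3.5000: CF_t = 1.850000, DF = 0.885644, PV = 1.638441
  t = 4.0000: CF_t = 1.850000, DF = 0.870412, PV = 1.610261
  t = 4.5000: CF_t = 1.850000, DF = 0.855441, PV = 1.582566
  t = 5.0000: CF_t = 1.850000, DF = 0.840729, PV = 1.555348
  t = 5.5000: CF_t = 1.850000, DF = 0.826269, PV = 1.528597
  t = 6.0000: CF_t = 1.850000, DF = 0.812058, PV = 1.502307
  t = 6.5000: CF_t = 1.850000, DF = 0.798091, PV = 1.476469
  t = 7.0000: CF_t = 1.850000, DF = 0.784365, PV = 1.451075
  t = 7.5000: CF_t = 1.850000, DF = 0.770875, PV = 1.426118
  t = 8.0000: CF_t = 1.850000, DF = 0.757616, PV = 1.401590
  t = 8.5000: CF_t = 1.850000, DF = 0.744586, PV = 1.377484
  t = 9.0000: CF_t = 1.850000, DF = 0.731780, PV = 1.353793
  t = 9.5000: CF_t = 1.850000, DF = 0.719194, PV = 1.330509
  t = 10.0000: CF_t = 101.850000, DF = 0.706825, PV = 71.990083
Price P = sum_t PV_t = 101.675288


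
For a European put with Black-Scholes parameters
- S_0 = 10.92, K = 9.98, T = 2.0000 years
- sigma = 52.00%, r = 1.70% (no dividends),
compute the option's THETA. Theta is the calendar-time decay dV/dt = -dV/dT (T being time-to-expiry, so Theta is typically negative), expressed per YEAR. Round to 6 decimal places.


d1 = 0.5363308116; d2 = -0.1990602408
phi(d1) = 0.3454995622; exp(-qT) = 1.0000000000; exp(-rT) = 0.9665715046
Theta = -S*exp(-qT)*phi(d1)*sigma/(2*sqrt(T)) + r*K*exp(-rT)*N(-d2) - q*S*exp(-qT)*N(-d1)
N(-d1) = 0.2958649698; N(-d2) = 0.5788921890; sqrt(T) = 1.4142135624
Term 1 = -10.9200 * 1.0000000000 * 0.3454995622 * 0.5200 / (2 * 1.4142135624) = -0.6936309926
Term 2 = 0.0170 * 9.9800 * 0.9665715046 * 0.5788921890 = 0.0949316742
Term 3 = 0 (no dividend yield, q = 0)
Theta = -0.6936309926 + (0.0949316742) + (0.0000000000) = -0.598699

Answer: Theta = -0.598699


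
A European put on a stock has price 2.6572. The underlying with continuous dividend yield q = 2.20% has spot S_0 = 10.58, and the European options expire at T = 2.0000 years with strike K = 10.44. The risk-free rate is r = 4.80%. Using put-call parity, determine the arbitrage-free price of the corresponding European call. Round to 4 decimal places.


Put-call parity: C - P = S_0 * exp(-qT) - K * exp(-rT).
S_0 * exp(-qT) = 10.5800 * 0.95695396 = 10.12457287
K * exp(-rT) = 10.4400 * 0.90846402 = 9.48436433
C = P + S*exp(-qT) - K*exp(-rT)
C = 2.6572 + 10.12457287 - 9.48436433 = 3.2974

Answer: Call price = 3.2974


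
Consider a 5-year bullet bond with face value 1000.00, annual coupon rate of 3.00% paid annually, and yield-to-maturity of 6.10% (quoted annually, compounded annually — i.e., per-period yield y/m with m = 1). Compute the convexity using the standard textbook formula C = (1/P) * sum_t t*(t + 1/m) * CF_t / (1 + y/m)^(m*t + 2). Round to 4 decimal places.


Coupon per period c = face * coupon_rate / m = 30.000000
Periods per year m = 1; per-period yield y/m = 0.061000
Number of cashflows N = 5
Cashflows (t years, CF_t, discount factor 1/(1+y/m)^(m*t), PV):
  t = 1.0000: CF_t = 30.000000, DF = 0.942507, PV = 28.275212
  t = 2.0000: CF_t = 30.000000, DF = 0.888320, PV = 26.649587
  t = 3.0000: CF_t = 30.000000, DF = 0.837247, PV = 25.117424
  t = 4.0000: CF_t = 30.000000, DF = 0.789112, PV = 23.673350
  t = 5.0000: CF_t = 1030.000000, DF = 0.743743, PV = 766.055624
Price P = sum_t PV_t = 869.771197
Convexity numerator sum_t t*(t + 1/m) * CF_t / (1+y/m)^(m*t + 2):
  t = 1.0000: term = 50.234849
  t = 2.0000: term = 142.040100
  t = 3.0000: term = 267.747597
  t = 4.0000: term = 420.590004
  t = 5.0000: term = 20415.066180
Convexity = (1/P) * sum = 21295.678729 / 869.771197 = 24.484231

Answer: Convexity = 24.4842


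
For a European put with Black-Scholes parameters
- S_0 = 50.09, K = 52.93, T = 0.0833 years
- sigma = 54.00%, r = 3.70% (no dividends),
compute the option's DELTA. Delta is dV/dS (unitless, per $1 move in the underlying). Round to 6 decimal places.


d1 = -0.2561487936; d2 = -0.4120021862
phi(d1) = 0.3860668896; exp(-qT) = 1.0000000000; exp(-rT) = 0.9969226448
N(-d1) = 0.6010820267
Delta = -exp(-qT) * N(-d1) = -1.0000000000 * 0.6010820267 = -0.601082

Answer: Delta = -0.601082


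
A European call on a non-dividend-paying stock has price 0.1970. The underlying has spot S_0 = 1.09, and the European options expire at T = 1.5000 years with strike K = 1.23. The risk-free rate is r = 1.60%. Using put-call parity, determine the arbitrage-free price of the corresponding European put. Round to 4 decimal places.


Answer: Put price = 0.3078

Derivation:
Put-call parity: C - P = S_0 * exp(-qT) - K * exp(-rT).
S_0 * exp(-qT) = 1.0900 * 1.00000000 = 1.09000000
K * exp(-rT) = 1.2300 * 0.97628571 = 1.20083142
P = C - S*exp(-qT) + K*exp(-rT)
P = 0.1970 - 1.09000000 + 1.20083142 = 0.3078


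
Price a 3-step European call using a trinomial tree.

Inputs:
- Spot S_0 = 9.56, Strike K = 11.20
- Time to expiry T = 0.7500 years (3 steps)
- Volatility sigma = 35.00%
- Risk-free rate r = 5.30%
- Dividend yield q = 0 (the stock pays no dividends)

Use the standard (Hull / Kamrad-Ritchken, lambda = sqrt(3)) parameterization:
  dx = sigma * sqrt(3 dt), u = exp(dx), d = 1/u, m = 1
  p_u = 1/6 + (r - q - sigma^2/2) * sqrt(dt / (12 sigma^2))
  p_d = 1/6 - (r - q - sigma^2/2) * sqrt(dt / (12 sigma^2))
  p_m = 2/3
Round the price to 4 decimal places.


Answer: Price = V(0,0) = 0.7645

Derivation:
dt = T/N = 0.250000; dx = sigma*sqrt(3*dt) = 0.303109
u = exp(dx) = 1.354062; d = 1/u = 0.738519
p_u = 0.163264, p_m = 0.666667, p_d = 0.170069
Discount per step: exp(-r*dt) = 0.986837
Stock lattice S(k, j) with j the centered position index:
  k=0: S(0,+0) = 9.5600
  k=1: S(1,-1) = 7.0602; S(1,+0) = 9.5600; S(1,+1) = 12.9448
  k=2: S(2,-2) = 5.2141; S(2,-1) = 7.0602; S(2,+0) = 9.5600; S(2,+1) = 12.9448; S(2,+2) = 17.5281
  k=3: S(3,-3) = 3.8507; S(3,-2) = 5.2141; S(3,-1) = 7.0602; S(3,+0) = 9.5600; S(3,+1) = 12.9448; S(3,+2) = 17.5281; S(3,+3) = 23.7341
Terminal payoffs V(N, j) = max(S_T - K, 0):
  V(3,-3) = 0.000000; V(3,-2) = 0.000000; V(3,-1) = 0.000000; V(3,+0) = 0.000000; V(3,+1) = 1.744832; V(3,+2) = 6.328104; V(3,+3) = 12.534137
Backward induction: V(k, j) = exp(-r*dt) * [p_u * V(k+1, j+1) + p_m * V(k+1, j) + p_d * V(k+1, j-1)]
  V(2,-2) = exp(-r*dt) * [p_u*0.000000 + p_m*0.000000 + p_d*0.000000] = 0.000000
  V(2,-1) = exp(-r*dt) * [p_u*0.000000 + p_m*0.000000 + p_d*0.000000] = 0.000000
  V(2,+0) = exp(-r*dt) * [p_u*1.744832 + p_m*0.000000 + p_d*0.000000] = 0.281119
  V(2,+1) = exp(-r*dt) * [p_u*6.328104 + p_m*1.744832 + p_d*0.000000] = 2.167465
  V(2,+2) = exp(-r*dt) * [p_u*12.534137 + p_m*6.328104 + p_d*1.744832] = 6.475485
  V(1,-1) = exp(-r*dt) * [p_u*0.281119 + p_m*0.000000 + p_d*0.000000] = 0.045293
  V(1,+0) = exp(-r*dt) * [p_u*2.167465 + p_m*0.281119 + p_d*0.000000] = 0.534158
  V(1,+1) = exp(-r*dt) * [p_u*6.475485 + p_m*2.167465 + p_d*0.281119] = 2.516438
  V(0,+0) = exp(-r*dt) * [p_u*2.516438 + p_m*0.534158 + p_d*0.045293] = 0.764457


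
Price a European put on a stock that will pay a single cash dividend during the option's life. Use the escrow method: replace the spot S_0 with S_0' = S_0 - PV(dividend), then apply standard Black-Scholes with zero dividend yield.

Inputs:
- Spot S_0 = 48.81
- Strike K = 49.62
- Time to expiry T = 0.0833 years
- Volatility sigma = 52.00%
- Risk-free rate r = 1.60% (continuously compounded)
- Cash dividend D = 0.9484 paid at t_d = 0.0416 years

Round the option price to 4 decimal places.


PV(D) = D * exp(-r * t_d) = 0.9484 * 0.99933462 = 0.94776895
S_0' = S_0 - PV(D) = 48.8100 - 0.94776895 = 47.86223105
d1 = (ln(S_0'/K) + (r + sigma^2/2)*T) / (sigma*sqrt(T)) = -0.15639764
d2 = d1 - sigma*sqrt(T) = -0.30647868
exp(-rT) = 0.99866809
N(-d1) = 0.56214020; N(-d2) = 0.62037990
P = K * exp(-rT) * N(-d2) - S_0' * N(-d1) = 49.6200 * 0.99866809 * 0.62037990 - 47.86223105 * 0.56214020 = 3.8370

Answer: Price = 3.8370


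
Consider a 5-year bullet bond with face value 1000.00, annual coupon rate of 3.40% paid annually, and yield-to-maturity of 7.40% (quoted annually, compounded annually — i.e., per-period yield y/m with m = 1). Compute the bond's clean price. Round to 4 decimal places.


Coupon per period c = face * coupon_rate / m = 34.000000
Periods per year m = 1; per-period yield y/m = 0.074000
Number of cashflows N = 5
Cashflows (t years, CF_t, discount factor 1/(1+y/m)^(m*t), PV):
  t = 1.0000: CF_t = 34.000000, DF = 0.931099, PV = 31.657356
  t = 2.0000: CF_t = 34.000000, DF = 0.866945, PV = 29.476123
  t = 3.0000: CF_t = 34.000000, DF = 0.807211, PV = 27.445179
  t = 4.0000: CF_t = 34.000000, DF = 0.751593, PV = 25.554171
  t = 5.0000: CF_t = 1034.000000, DF = 0.699808, PV = 723.600956
Price P = sum_t PV_t = 837.733784

Answer: Price = 837.7338


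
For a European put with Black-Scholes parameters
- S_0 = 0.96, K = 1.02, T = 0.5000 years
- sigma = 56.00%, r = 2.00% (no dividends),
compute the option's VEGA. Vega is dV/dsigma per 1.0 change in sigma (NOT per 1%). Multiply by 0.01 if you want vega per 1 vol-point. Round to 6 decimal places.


Answer: Vega = 0.270146

Derivation:
d1 = 0.0701434224; d2 = -0.3258363751
phi(d1) = 0.3979620687; exp(-qT) = 1.0000000000; exp(-rT) = 0.9900498337
Vega = S * exp(-qT) * phi(d1) * sqrt(T) = 0.9600 * 1.0000000000 * 0.3979620687 * 0.7071067812 = 0.270146


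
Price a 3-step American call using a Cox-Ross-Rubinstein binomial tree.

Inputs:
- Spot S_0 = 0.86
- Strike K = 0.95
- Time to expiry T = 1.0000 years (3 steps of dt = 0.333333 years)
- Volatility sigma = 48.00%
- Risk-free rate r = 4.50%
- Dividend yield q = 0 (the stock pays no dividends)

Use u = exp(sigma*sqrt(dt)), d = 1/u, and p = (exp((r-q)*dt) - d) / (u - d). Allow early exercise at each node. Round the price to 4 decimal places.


Answer: Price = V(0,0) = 0.1544

Derivation:
dt = T/N = 0.333333
u = exp(sigma*sqrt(dt)) = 1.319335; d = 1/u = 0.757957
p = (exp((r-q)*dt) - d) / (u - d) = 0.458079
Discount per step: exp(-r*dt) = 0.985112
Stock lattice S(k, i) with i counting down-moves:
  k=0: S(0,0) = 0.8600
  k=1: S(1,0) = 1.1346; S(1,1) = 0.6518
  k=2: S(2,0) = 1.4970; S(2,1) = 0.8600; S(2,2) = 0.4941
  k=3: S(3,0) = 1.9750; S(3,1) = 1.1346; S(3,2) = 0.6518; S(3,3) = 0.3745
Terminal payoffs V(N, i) = max(S_T - K, 0):
  V(3,0) = 1.024986; V(3,1) = 0.184628; V(3,2) = 0.000000; V(3,3) = 0.000000
Backward induction: V(k, i) = exp(-r*dt) * [p * V(k+1, i) + (1-p) * V(k+1, i+1)]; then take max(V_cont, immediate exercise) for American.
  V(2,0) = exp(-r*dt) * [p*1.024986 + (1-p)*0.184628] = 0.561099; exercise = 0.546955; V(2,0) = max -> 0.561099
  V(2,1) = exp(-r*dt) * [p*0.184628 + (1-p)*0.000000] = 0.083315; exercise = 0.000000; V(2,1) = max -> 0.083315
  V(2,2) = exp(-r*dt) * [p*0.000000 + (1-p)*0.000000] = 0.000000; exercise = 0.000000; V(2,2) = max -> 0.000000
  V(1,0) = exp(-r*dt) * [p*0.561099 + (1-p)*0.083315] = 0.297679; exercise = 0.184628; V(1,0) = max -> 0.297679
  V(1,1) = exp(-r*dt) * [p*0.083315 + (1-p)*0.000000] = 0.037597; exercise = 0.000000; V(1,1) = max -> 0.037597
  V(0,0) = exp(-r*dt) * [p*0.297679 + (1-p)*0.037597] = 0.154402; exercise = 0.000000; V(0,0) = max -> 0.154402


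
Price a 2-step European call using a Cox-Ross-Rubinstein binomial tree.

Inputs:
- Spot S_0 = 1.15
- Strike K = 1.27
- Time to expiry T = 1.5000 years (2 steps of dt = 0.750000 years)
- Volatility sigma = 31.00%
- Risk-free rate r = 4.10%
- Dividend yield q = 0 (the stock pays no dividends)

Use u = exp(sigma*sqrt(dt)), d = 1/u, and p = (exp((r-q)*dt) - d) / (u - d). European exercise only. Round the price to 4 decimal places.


dt = T/N = 0.750000
u = exp(sigma*sqrt(dt)) = 1.307959; d = 1/u = 0.764550
p = (exp((r-q)*dt) - d) / (u - d) = 0.490749
Discount per step: exp(-r*dt) = 0.969718
Stock lattice S(k, i) with i counting down-moves:
  k=0: S(0,0) = 1.1500
  k=1: S(1,0) = 1.5042; S(1,1) = 0.8792
  k=2: S(2,0) = 1.9674; S(2,1) = 1.1500; S(2,2) = 0.6722
Terminal payoffs V(N, i) = max(S_T - K, 0):
  V(2,0) = 0.697370; V(2,1) = 0.000000; V(2,2) = 0.000000
Backward induction: V(k, i) = exp(-r*dt) * [p * V(k+1, i) + (1-p) * V(k+1, i+1)].
  V(1,0) = exp(-r*dt) * [p*0.697370 + (1-p)*0.000000] = 0.331871
  V(1,1) = exp(-r*dt) * [p*0.000000 + (1-p)*0.000000] = 0.000000
  V(0,0) = exp(-r*dt) * [p*0.331871 + (1-p)*0.000000] = 0.157933

Answer: Price = V(0,0) = 0.1579


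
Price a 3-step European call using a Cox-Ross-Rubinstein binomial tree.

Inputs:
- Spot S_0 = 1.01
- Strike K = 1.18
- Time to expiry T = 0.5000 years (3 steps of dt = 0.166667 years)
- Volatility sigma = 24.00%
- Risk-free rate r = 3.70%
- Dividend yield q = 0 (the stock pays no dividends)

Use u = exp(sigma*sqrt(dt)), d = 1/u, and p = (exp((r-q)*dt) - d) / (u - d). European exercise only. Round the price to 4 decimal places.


dt = T/N = 0.166667
u = exp(sigma*sqrt(dt)) = 1.102940; d = 1/u = 0.906667
p = (exp((r-q)*dt) - d) / (u - d) = 0.507041
Discount per step: exp(-r*dt) = 0.993852
Stock lattice S(k, i) with i counting down-moves:
  k=0: S(0,0) = 1.0100
  k=1: S(1,0) = 1.1140; S(1,1) = 0.9157
  k=2: S(2,0) = 1.2286; S(2,1) = 1.0100; S(2,2) = 0.8303
  k=3: S(3,0) = 1.3551; S(3,1) = 1.1140; S(3,2) = 0.9157; S(3,3) = 0.7528
Terminal payoffs V(N, i) = max(S_T - K, 0):
  V(3,0) = 0.175119; V(3,1) = 0.000000; V(3,2) = 0.000000; V(3,3) = 0.000000
Backward induction: V(k, i) = exp(-r*dt) * [p * V(k+1, i) + (1-p) * V(k+1, i+1)].
  V(2,0) = exp(-r*dt) * [p*0.175119 + (1-p)*0.000000] = 0.088246
  V(2,1) = exp(-r*dt) * [p*0.000000 + (1-p)*0.000000] = 0.000000
  V(2,2) = exp(-r*dt) * [p*0.000000 + (1-p)*0.000000] = 0.000000
  V(1,0) = exp(-r*dt) * [p*0.088246 + (1-p)*0.000000] = 0.044469
  V(1,1) = exp(-r*dt) * [p*0.000000 + (1-p)*0.000000] = 0.000000
  V(0,0) = exp(-r*dt) * [p*0.044469 + (1-p)*0.000000] = 0.022409

Answer: Price = V(0,0) = 0.0224


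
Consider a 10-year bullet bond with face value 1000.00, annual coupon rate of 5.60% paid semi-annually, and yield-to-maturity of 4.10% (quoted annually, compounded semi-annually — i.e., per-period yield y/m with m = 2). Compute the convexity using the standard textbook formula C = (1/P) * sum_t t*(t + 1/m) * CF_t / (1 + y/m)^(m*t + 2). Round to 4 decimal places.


Answer: Convexity = 73.4682

Derivation:
Coupon per period c = face * coupon_rate / m = 28.000000
Periods per year m = 2; per-period yield y/m = 0.020500
Number of cashflows N = 20
Cashflows (t years, CF_t, discount factor 1/(1+y/m)^(m*t), PV):
  t = 0.5000: CF_t = 28.000000, DF = 0.979912, PV = 27.437531
  t = 1.0000: CF_t = 28.000000, DF = 0.960227, PV = 26.886360
  t = 1.5000: CF_t = 28.000000, DF = 0.940938, PV = 26.346262
  t = 2.0000: CF_t = 28.000000, DF = 0.922036, PV = 25.817013
  t = 2.5000: CF_t = 28.000000, DF = 0.903514, PV = 25.298396
  t = 3.0000: CF_t = 28.000000, DF = 0.885364, PV = 24.790197
  t = 3.5000: CF_t = 28.000000, DF = 0.867579, PV = 24.292207
  t = 4.0000: CF_t = 28.000000, DF = 0.850151, PV = 23.804220
  t = 4.5000: CF_t = 28.000000, DF = 0.833073, PV = 23.326036
  t = 5.0000: CF_t = 28.000000, DF = 0.816338, PV = 22.857459
  t = 5.5000: CF_t = 28.000000, DF = 0.799939, PV = 22.398294
  t = 6.0000: CF_t = 28.000000, DF = 0.783870, PV = 21.948352
  t = 6.5000: CF_t = 28.000000, DF = 0.768123, PV = 21.507450
  t = 7.0000: CF_t = 28.000000, DF = 0.752693, PV = 21.075404
  t = 7.5000: CF_t = 28.000000, DF = 0.737573, PV = 20.652037
  t = 8.0000: CF_t = 28.000000, DF = 0.722756, PV = 20.237175
  t = 8.5000: CF_t = 28.000000, DF = 0.708237, PV = 19.830647
  t = 9.0000: CF_t = 28.000000, DF = 0.694010, PV = 19.432285
  t = 9.5000: CF_t = 28.000000, DF = 0.680069, PV = 19.041925
  t = 10.0000: CF_t = 1028.000000, DF = 0.666407, PV = 685.066820
Price P = sum_t PV_t = 1122.046069
Convexity numerator sum_t t*(t + 1/m) * CF_t / (1+y/m)^(m*t + 2):
  t = 0.5000: term = 13.173131
  t = 1.0000: term = 38.725520
  t = 1.5000: term = 75.895188
  t = 2.0000: term = 123.950985
  t = 2.5000: term = 182.191550
  t = 3.0000: term = 249.944312
  t = 3.5000: term = 326.564510
  t = 4.0000: term = 411.434254
  t = 4.5000: term = 503.961604
  t = 5.0000: term = 603.579688
  t = 5.5000: term = 709.745836
  t = 6.0000: term = 821.940749
  t = 6.5000: term = 939.667686
  t = 7.0000: term = 1062.451686
  t = 7.5000: term = 1189.838802
  t = 8.0000: term = 1321.395371
  t = 8.5000: term = 1456.707293
  t = 9.0000: term = 1595.379345
  t = 9.5000: term = 1737.034509
  t = 10.0000: term = 69071.074889
Convexity = (1/P) * sum = 82434.656909 / 1122.046069 = 73.468157


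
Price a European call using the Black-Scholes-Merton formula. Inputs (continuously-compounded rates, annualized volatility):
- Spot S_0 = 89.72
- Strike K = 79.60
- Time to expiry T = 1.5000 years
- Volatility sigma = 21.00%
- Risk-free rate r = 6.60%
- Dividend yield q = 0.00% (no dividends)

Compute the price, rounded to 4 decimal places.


d1 = (ln(S/K) + (r - q + 0.5*sigma^2) * T) / (sigma * sqrt(T)) = 0.97884183
d2 = d1 - sigma * sqrt(T) = 0.72164540
exp(-rT) = 0.90574271; exp(-qT) = 1.00000000
C = S_0 * exp(-qT) * N(d1) - K * exp(-rT) * N(d2)
N(d1) = 0.83617093; N(d2) = 0.76474374
C = 89.7200 * 1.00000000 * 0.83617093 - 79.6000 * 0.90574271 * 0.76474374 = 19.8854

Answer: Price = 19.8854


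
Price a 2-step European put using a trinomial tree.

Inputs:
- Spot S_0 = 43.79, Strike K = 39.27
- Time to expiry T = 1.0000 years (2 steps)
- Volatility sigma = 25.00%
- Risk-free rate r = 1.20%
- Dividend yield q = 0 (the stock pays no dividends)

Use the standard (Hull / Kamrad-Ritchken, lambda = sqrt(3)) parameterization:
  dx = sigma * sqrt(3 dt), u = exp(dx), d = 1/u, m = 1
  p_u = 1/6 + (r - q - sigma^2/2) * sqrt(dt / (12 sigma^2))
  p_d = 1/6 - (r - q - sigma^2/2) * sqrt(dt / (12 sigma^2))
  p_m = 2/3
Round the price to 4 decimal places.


Answer: Price = V(0,0) = 2.1996

Derivation:
dt = T/N = 0.500000; dx = sigma*sqrt(3*dt) = 0.306186
u = exp(dx) = 1.358235; d = 1/u = 0.736250
p_u = 0.150949, p_m = 0.666667, p_d = 0.182384
Discount per step: exp(-r*dt) = 0.994018
Stock lattice S(k, j) with j the centered position index:
  k=0: S(0,+0) = 43.7900
  k=1: S(1,-1) = 32.2404; S(1,+0) = 43.7900; S(1,+1) = 59.4771
  k=2: S(2,-2) = 23.7370; S(2,-1) = 32.2404; S(2,+0) = 43.7900; S(2,+1) = 59.4771; S(2,+2) = 80.7839
Terminal payoffs V(N, j) = max(K - S_T, 0):
  V(2,-2) = 15.533047; V(2,-1) = 7.029634; V(2,+0) = 0.000000; V(2,+1) = 0.000000; V(2,+2) = 0.000000
Backward induction: V(k, j) = exp(-r*dt) * [p_u * V(k+1, j+1) + p_m * V(k+1, j) + p_d * V(k+1, j-1)]
  V(1,-1) = exp(-r*dt) * [p_u*0.000000 + p_m*7.029634 + p_d*15.533047] = 7.474424
  V(1,+0) = exp(-r*dt) * [p_u*0.000000 + p_m*0.000000 + p_d*7.029634] = 1.274425
  V(1,+1) = exp(-r*dt) * [p_u*0.000000 + p_m*0.000000 + p_d*0.000000] = 0.000000
  V(0,+0) = exp(-r*dt) * [p_u*0.000000 + p_m*1.274425 + p_d*7.474424] = 2.199596


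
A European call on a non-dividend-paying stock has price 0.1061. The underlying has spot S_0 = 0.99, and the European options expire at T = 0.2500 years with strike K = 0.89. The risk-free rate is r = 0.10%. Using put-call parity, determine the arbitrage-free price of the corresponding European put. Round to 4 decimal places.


Answer: Put price = 0.0059

Derivation:
Put-call parity: C - P = S_0 * exp(-qT) - K * exp(-rT).
S_0 * exp(-qT) = 0.9900 * 1.00000000 = 0.99000000
K * exp(-rT) = 0.8900 * 0.99975003 = 0.88977753
P = C - S*exp(-qT) + K*exp(-rT)
P = 0.1061 - 0.99000000 + 0.88977753 = 0.0059


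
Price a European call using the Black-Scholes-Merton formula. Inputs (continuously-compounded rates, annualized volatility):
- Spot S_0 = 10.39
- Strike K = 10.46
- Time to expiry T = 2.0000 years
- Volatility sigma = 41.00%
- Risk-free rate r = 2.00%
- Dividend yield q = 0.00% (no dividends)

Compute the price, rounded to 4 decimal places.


Answer: Price = 2.5052

Derivation:
d1 = (ln(S/K) + (r - q + 0.5*sigma^2) * T) / (sigma * sqrt(T)) = 0.34731938
d2 = d1 - sigma * sqrt(T) = -0.23250818
exp(-rT) = 0.96078944; exp(-qT) = 1.00000000
C = S_0 * exp(-qT) * N(d1) - K * exp(-rT) * N(d2)
N(d1) = 0.63582430; N(d2) = 0.40807167
C = 10.3900 * 1.00000000 * 0.63582430 - 10.4600 * 0.96078944 * 0.40807167 = 2.5052


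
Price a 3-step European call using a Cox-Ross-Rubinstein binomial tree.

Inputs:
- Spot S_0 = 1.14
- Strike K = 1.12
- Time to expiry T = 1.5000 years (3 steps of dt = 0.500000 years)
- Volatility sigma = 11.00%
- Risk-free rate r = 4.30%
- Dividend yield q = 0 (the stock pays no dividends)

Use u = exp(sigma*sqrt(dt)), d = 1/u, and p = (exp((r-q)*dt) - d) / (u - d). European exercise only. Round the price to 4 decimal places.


dt = T/N = 0.500000
u = exp(sigma*sqrt(dt)) = 1.080887; d = 1/u = 0.925166
p = (exp((r-q)*dt) - d) / (u - d) = 0.620127
Discount per step: exp(-r*dt) = 0.978729
Stock lattice S(k, i) with i counting down-moves:
  k=0: S(0,0) = 1.1400
  k=1: S(1,0) = 1.2322; S(1,1) = 1.0547
  k=2: S(2,0) = 1.3319; S(2,1) = 1.1400; S(2,2) = 0.9758
  k=3: S(3,0) = 1.4396; S(3,1) = 1.2322; S(3,2) = 1.0547; S(3,3) = 0.9027
Terminal payoffs V(N, i) = max(S_T - K, 0):
  V(3,0) = 0.319612; V(3,1) = 0.112211; V(3,2) = 0.000000; V(3,3) = 0.000000
Backward induction: V(k, i) = exp(-r*dt) * [p * V(k+1, i) + (1-p) * V(k+1, i+1)].
  V(2,0) = exp(-r*dt) * [p*0.319612 + (1-p)*0.112211] = 0.235703
  V(2,1) = exp(-r*dt) * [p*0.112211 + (1-p)*0.000000] = 0.068105
  V(2,2) = exp(-r*dt) * [p*0.000000 + (1-p)*0.000000] = 0.000000
  V(1,0) = exp(-r*dt) * [p*0.235703 + (1-p)*0.068105] = 0.168378
  V(1,1) = exp(-r*dt) * [p*0.068105 + (1-p)*0.000000] = 0.041335
  V(0,0) = exp(-r*dt) * [p*0.168378 + (1-p)*0.041335] = 0.117563

Answer: Price = V(0,0) = 0.1176


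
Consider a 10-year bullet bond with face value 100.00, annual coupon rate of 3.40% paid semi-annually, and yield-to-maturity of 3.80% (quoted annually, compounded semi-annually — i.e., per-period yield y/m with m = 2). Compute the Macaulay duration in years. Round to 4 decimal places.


Answer: Macaulay duration = 8.5307 years

Derivation:
Coupon per period c = face * coupon_rate / m = 1.700000
Periods per year m = 2; per-period yield y/m = 0.019000
Number of cashflows N = 20
Cashflows (t years, CF_t, discount factor 1/(1+y/m)^(m*t), PV):
  t = 0.5000: CF_t = 1.700000, DF = 0.981354, PV = 1.668302
  t = 1.0000: CF_t = 1.700000, DF = 0.963056, PV = 1.637196
  t = 1.5000: CF_t = 1.700000, DF = 0.945099, PV = 1.606669
  t = 2.0000: CF_t = 1.700000, DF = 0.927477, PV = 1.576711
  t = 2.5000: CF_t = 1.700000, DF = 0.910184, PV = 1.547312
  t = 3.0000: CF_t = 1.700000, DF = 0.893213, PV = 1.518462
  t = 3.5000: CF_t = 1.700000, DF = 0.876558, PV = 1.490149
  t = 4.0000: CF_t = 1.700000, DF = 0.860214, PV = 1.462364
  t = 4.5000: CF_t = 1.700000, DF = 0.844175, PV = 1.435097
  t = 5.0000: CF_t = 1.700000, DF = 0.828434, PV = 1.408339
  t = 5.5000: CF_t = 1.700000, DF = 0.812988, PV = 1.382079
  t = 6.0000: CF_t = 1.700000, DF = 0.797829, PV = 1.356309
  t = 6.5000: CF_t = 1.700000, DF = 0.782953, PV = 1.331020
  t = 7.0000: CF_t = 1.700000, DF = 0.768354, PV = 1.306202
  t = 7.5000: CF_t = 1.700000, DF = 0.754028, PV = 1.281847
  t = 8.0000: CF_t = 1.700000, DF = 0.739968, PV = 1.257946
  t = 8.5000: CF_t = 1.700000, DF = 0.726171, PV = 1.234491
  t = 9.0000: CF_t = 1.700000, DF = 0.712631, PV = 1.211473
  t = 9.5000: CF_t = 1.700000, DF = 0.699343, PV = 1.188884
  t = 10.0000: CF_t = 101.700000, DF = 0.686304, PV = 69.797083
Price P = sum_t PV_t = 96.697933
Macaulay numerator sum_t t * PV_t:
  t * PV_t at t = 0.5000: 0.834151
  t * PV_t at t = 1.0000: 1.637196
  t * PV_t at t = 1.5000: 2.410003
  t * PV_t at t = 2.0000: 3.153423
  t * PV_t at t = 2.5000: 3.868281
  t * PV_t at t = 3.0000: 4.555385
  t * PV_t at t = 3.5000: 5.215521
  t * PV_t at t = 4.0000: 5.849455
  t * PV_t at t = 4.5000: 6.457937
  t * PV_t at t = 5.0000: 7.041693
  t * PV_t at t = 5.5000: 7.601435
  t * PV_t at t = 6.0000: 8.137855
  t * PV_t at t = 6.5000: 8.651629
  t * PV_t at t = 7.0000: 9.143414
  t * PV_t at t = 7.5000: 9.613852
  t * PV_t at t = 8.0000: 10.063568
  t * PV_t at t = 8.5000: 10.493170
  t * PV_t at t = 9.0000: 10.903254
  t * PV_t at t = 9.5000: 11.294397
  t * PV_t at t = 10.0000: 697.970830
Macaulay duration D = (sum_t t * PV_t) / P = 824.896447 / 96.697933 = 8.530652


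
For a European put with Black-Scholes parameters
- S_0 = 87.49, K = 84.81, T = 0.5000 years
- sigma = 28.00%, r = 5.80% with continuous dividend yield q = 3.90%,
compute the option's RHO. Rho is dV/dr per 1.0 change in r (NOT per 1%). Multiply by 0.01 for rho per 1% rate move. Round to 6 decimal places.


Answer: Rho = -18.855763

Derivation:
d1 = 0.3041116801; d2 = 0.1061217814
phi(d1) = 0.3809144422; exp(-qT) = 0.9806888952; exp(-rT) = 0.9714164645
N(-d2) = 0.4577428649
Rho = -K*T*exp(-rT)*N(-d2) = -84.8100 * 0.5000 * 0.9714164645 * 0.4577428649 = -18.855763


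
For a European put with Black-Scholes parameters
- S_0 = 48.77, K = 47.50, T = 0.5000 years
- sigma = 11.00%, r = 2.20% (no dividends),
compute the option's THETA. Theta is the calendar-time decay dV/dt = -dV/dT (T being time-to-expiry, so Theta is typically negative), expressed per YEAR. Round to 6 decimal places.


Answer: Theta = -0.981906

Derivation:
d1 = 0.5195391052; d2 = 0.4417573593
phi(d1) = 0.3485760073; exp(-qT) = 1.0000000000; exp(-rT) = 0.9890602788
Theta = -S*exp(-qT)*phi(d1)*sigma/(2*sqrt(T)) + r*K*exp(-rT)*N(-d2) - q*S*exp(-qT)*N(-d1)
N(-d1) = 0.3016924252; N(-d2) = 0.3293323989; sqrt(T) = 0.7071067812
Term 1 = -48.7700 * 1.0000000000 * 0.3485760073 * 0.1100 / (2 * 0.7071067812) = -1.3222937158
Term 2 = 0.0220 * 47.5000 * 0.9890602788 * 0.3293323989 = 0.3403874260
Term 3 = 0 (no dividend yield, q = 0)
Theta = -1.3222937158 + (0.3403874260) + (0.0000000000) = -0.981906


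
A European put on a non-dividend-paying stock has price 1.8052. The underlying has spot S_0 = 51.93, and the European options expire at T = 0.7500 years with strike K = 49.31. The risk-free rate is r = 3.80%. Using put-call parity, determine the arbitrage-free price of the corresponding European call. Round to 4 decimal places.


Answer: Call price = 5.8107

Derivation:
Put-call parity: C - P = S_0 * exp(-qT) - K * exp(-rT).
S_0 * exp(-qT) = 51.9300 * 1.00000000 = 51.93000000
K * exp(-rT) = 49.3100 * 0.97190229 = 47.92450212
C = P + S*exp(-qT) - K*exp(-rT)
C = 1.8052 + 51.93000000 - 47.92450212 = 5.8107


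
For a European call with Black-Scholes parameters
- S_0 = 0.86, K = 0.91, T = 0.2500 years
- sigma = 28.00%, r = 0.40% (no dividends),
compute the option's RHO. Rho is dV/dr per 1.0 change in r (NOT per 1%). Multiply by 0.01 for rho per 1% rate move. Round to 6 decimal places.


Answer: Rho = 0.072823

Derivation:
d1 = -0.3265157876; d2 = -0.4665157876
phi(d1) = 0.3782330220; exp(-qT) = 1.0000000000; exp(-rT) = 0.9990004998
N(d2) = 0.3204231748
Rho = K*T*exp(-rT)*N(d2) = 0.9100 * 0.2500 * 0.9990004998 * 0.3204231748 = 0.072823


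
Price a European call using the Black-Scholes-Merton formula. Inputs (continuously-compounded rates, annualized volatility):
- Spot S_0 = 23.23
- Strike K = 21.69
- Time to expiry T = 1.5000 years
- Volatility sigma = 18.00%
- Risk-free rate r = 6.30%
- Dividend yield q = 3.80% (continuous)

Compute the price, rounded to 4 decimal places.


d1 = (ln(S/K) + (r - q + 0.5*sigma^2) * T) / (sigma * sqrt(T)) = 0.59147567
d2 = d1 - sigma * sqrt(T) = 0.37102159
exp(-rT) = 0.90982773; exp(-qT) = 0.94459407
C = S_0 * exp(-qT) * N(d1) - K * exp(-rT) * N(d2)
N(d1) = 0.72289912; N(d2) = 0.64468927
C = 23.2300 * 0.94459407 * 0.72289912 - 21.6900 * 0.90982773 * 0.64468927 = 3.1401

Answer: Price = 3.1401


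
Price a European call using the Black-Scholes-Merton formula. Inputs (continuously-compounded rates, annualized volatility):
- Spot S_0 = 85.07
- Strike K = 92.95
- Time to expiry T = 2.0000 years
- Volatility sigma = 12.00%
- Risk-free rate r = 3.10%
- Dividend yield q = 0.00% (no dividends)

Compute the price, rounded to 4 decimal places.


d1 = (ln(S/K) + (r - q + 0.5*sigma^2) * T) / (sigma * sqrt(T)) = -0.07181416
d2 = d1 - sigma * sqrt(T) = -0.24151979
exp(-rT) = 0.93988289; exp(-qT) = 1.00000000
C = S_0 * exp(-qT) * N(d1) - K * exp(-rT) * N(d2)
N(d1) = 0.47137490; N(d2) = 0.40457614
C = 85.0700 * 1.00000000 * 0.47137490 - 92.9500 * 0.93988289 * 0.40457614 = 4.7552

Answer: Price = 4.7552


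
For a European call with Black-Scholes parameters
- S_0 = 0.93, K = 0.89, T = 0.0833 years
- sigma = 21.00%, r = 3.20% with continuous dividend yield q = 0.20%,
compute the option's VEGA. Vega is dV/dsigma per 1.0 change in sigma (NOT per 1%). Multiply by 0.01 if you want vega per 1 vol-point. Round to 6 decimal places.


d1 = 0.7968844280; d2 = 0.7362747753
phi(d1) = 0.2904130878; exp(-qT) = 0.9998334139; exp(-rT) = 0.9973379496
Vega = S * exp(-qT) * phi(d1) * sqrt(T) = 0.9300 * 0.9998334139 * 0.2904130878 * 0.2886173938 = 0.077938

Answer: Vega = 0.077938


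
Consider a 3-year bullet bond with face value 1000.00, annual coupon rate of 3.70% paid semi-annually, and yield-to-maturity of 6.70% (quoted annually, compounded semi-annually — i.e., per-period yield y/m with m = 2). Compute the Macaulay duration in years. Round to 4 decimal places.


Coupon per period c = face * coupon_rate / m = 18.500000
Periods per year m = 2; per-period yield y/m = 0.033500
Number of cashflows N = 6
Cashflows (t years, CF_t, discount factor 1/(1+y/m)^(m*t), PV):
  t = 0.5000: CF_t = 18.500000, DF = 0.967586, PV = 17.900339
  t = 1.0000: CF_t = 18.500000, DF = 0.936222, PV = 17.320115
  t = 1.5000: CF_t = 18.500000, DF = 0.905876, PV = 16.758698
  t = 2.0000: CF_t = 18.500000, DF = 0.876512, PV = 16.215480
  t = 2.5000: CF_t = 18.500000, DF = 0.848101, PV = 15.689869
  t = 3.0000: CF_t = 1018.500000, DF = 0.820611, PV = 835.791880
Price P = sum_t PV_t = 919.676381
Macaulay numerator sum_t t * PV_t:
  t * PV_t at t = 0.5000: 8.950169
  t * PV_t at t = 1.0000: 17.320115
  t * PV_t at t = 1.5000: 25.138048
  t * PV_t at t = 2.0000: 32.430960
  t * PV_t at t = 2.5000: 39.224673
  t * PV_t at t = 3.0000: 2507.375640
Macaulay duration D = (sum_t t * PV_t) / P = 2630.439605 / 919.676381 = 2.860180

Answer: Macaulay duration = 2.8602 years


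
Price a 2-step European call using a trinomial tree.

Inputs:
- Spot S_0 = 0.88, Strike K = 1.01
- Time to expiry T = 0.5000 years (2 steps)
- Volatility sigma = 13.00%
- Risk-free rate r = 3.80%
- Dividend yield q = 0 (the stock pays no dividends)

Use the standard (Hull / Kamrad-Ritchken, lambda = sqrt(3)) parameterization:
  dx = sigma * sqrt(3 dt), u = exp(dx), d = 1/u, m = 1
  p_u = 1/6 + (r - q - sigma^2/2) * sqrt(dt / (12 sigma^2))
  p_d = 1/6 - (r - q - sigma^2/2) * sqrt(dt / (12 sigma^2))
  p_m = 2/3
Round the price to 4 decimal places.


Answer: Price = V(0,0) = 0.0036

Derivation:
dt = T/N = 0.250000; dx = sigma*sqrt(3*dt) = 0.112583
u = exp(dx) = 1.119165; d = 1/u = 0.893523
p_u = 0.199476, p_m = 0.666667, p_d = 0.133858
Discount per step: exp(-r*dt) = 0.990545
Stock lattice S(k, j) with j the centered position index:
  k=0: S(0,+0) = 0.8800
  k=1: S(1,-1) = 0.7863; S(1,+0) = 0.8800; S(1,+1) = 0.9849
  k=2: S(2,-2) = 0.7026; S(2,-1) = 0.7863; S(2,+0) = 0.8800; S(2,+1) = 0.9849; S(2,+2) = 1.1022
Terminal payoffs V(N, j) = max(S_T - K, 0):
  V(2,-2) = 0.000000; V(2,-1) = 0.000000; V(2,+0) = 0.000000; V(2,+1) = 0.000000; V(2,+2) = 0.092228
Backward induction: V(k, j) = exp(-r*dt) * [p_u * V(k+1, j+1) + p_m * V(k+1, j) + p_d * V(k+1, j-1)]
  V(1,-1) = exp(-r*dt) * [p_u*0.000000 + p_m*0.000000 + p_d*0.000000] = 0.000000
  V(1,+0) = exp(-r*dt) * [p_u*0.000000 + p_m*0.000000 + p_d*0.000000] = 0.000000
  V(1,+1) = exp(-r*dt) * [p_u*0.092228 + p_m*0.000000 + p_d*0.000000] = 0.018223
  V(0,+0) = exp(-r*dt) * [p_u*0.018223 + p_m*0.000000 + p_d*0.000000] = 0.003601


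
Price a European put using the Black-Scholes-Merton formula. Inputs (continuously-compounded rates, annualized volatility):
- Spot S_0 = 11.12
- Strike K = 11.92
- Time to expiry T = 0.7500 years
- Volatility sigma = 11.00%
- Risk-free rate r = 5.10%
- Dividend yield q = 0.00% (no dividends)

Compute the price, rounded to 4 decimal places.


Answer: Price = 0.6283

Derivation:
d1 = (ln(S/K) + (r - q + 0.5*sigma^2) * T) / (sigma * sqrt(T)) = -0.28011852
d2 = d1 - sigma * sqrt(T) = -0.37538131
exp(-rT) = 0.96247229; exp(-qT) = 1.00000000
P = K * exp(-rT) * N(-d2) - S_0 * exp(-qT) * N(-d1)
N(-d1) = 0.61030671; N(-d2) = 0.64631155
P = 11.9200 * 0.96247229 * 0.64631155 - 11.1200 * 1.00000000 * 0.61030671 = 0.6283


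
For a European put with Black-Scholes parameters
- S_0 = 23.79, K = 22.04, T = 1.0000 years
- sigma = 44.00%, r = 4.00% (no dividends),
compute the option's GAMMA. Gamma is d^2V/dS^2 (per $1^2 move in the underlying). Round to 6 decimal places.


Answer: Gamma = 0.033890

Derivation:
d1 = 0.4845598637; d2 = 0.0445598637
phi(d1) = 0.3547515251; exp(-qT) = 1.0000000000; exp(-rT) = 0.9607894392
Gamma = exp(-qT) * phi(d1) / (S * sigma * sqrt(T)) = 1.0000000000 * 0.3547515251 / (23.7900 * 0.4400 * 1.0000000000) = 0.033890


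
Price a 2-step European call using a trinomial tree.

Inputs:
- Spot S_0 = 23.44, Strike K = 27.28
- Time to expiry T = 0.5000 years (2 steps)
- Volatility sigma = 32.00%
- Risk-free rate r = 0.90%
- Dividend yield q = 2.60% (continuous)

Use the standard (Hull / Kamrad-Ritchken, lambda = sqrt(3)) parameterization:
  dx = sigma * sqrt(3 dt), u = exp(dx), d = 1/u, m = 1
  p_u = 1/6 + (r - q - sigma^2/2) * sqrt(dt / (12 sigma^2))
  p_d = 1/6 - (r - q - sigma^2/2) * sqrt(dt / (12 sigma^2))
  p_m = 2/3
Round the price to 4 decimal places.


dt = T/N = 0.250000; dx = sigma*sqrt(3*dt) = 0.277128
u = exp(dx) = 1.319335; d = 1/u = 0.757957
p_u = 0.135905, p_m = 0.666667, p_d = 0.197429
Discount per step: exp(-r*dt) = 0.997753
Stock lattice S(k, j) with j the centered position index:
  k=0: S(0,+0) = 23.4400
  k=1: S(1,-1) = 17.7665; S(1,+0) = 23.4400; S(1,+1) = 30.9252
  k=2: S(2,-2) = 13.4663; S(2,-1) = 17.7665; S(2,+0) = 23.4400; S(2,+1) = 30.9252; S(2,+2) = 40.8007
Terminal payoffs V(N, j) = max(S_T - K, 0):
  V(2,-2) = 0.000000; V(2,-1) = 0.000000; V(2,+0) = 0.000000; V(2,+1) = 3.645222; V(2,+2) = 13.520740
Backward induction: V(k, j) = exp(-r*dt) * [p_u * V(k+1, j+1) + p_m * V(k+1, j) + p_d * V(k+1, j-1)]
  V(1,-1) = exp(-r*dt) * [p_u*0.000000 + p_m*0.000000 + p_d*0.000000] = 0.000000
  V(1,+0) = exp(-r*dt) * [p_u*3.645222 + p_m*0.000000 + p_d*0.000000] = 0.494289
  V(1,+1) = exp(-r*dt) * [p_u*13.520740 + p_m*3.645222 + p_d*0.000000] = 4.258089
  V(0,+0) = exp(-r*dt) * [p_u*4.258089 + p_m*0.494289 + p_d*0.000000] = 0.906180

Answer: Price = V(0,0) = 0.9062
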